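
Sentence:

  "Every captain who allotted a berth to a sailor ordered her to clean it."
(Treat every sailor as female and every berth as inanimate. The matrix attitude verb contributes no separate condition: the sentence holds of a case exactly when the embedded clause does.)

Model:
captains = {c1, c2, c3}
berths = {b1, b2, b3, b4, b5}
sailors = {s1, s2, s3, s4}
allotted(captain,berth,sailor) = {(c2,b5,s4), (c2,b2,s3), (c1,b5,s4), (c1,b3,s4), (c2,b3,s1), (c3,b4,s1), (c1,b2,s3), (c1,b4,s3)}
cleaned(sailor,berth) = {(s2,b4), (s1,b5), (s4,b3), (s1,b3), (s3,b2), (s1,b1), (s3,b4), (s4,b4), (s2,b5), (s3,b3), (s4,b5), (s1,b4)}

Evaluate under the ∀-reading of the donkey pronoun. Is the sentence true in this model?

"her" takes "a sailor" as antecedent and "it" takes "a berth"; both are donkey pronouns co-varying with the restrictor.
Strong reading: for every (c,b,s) with allotted(c,b,s), cleaned(s,b).
Restrictor triples: (c1,b2,s3)→cleaned(s3,b2) ✓  (c1,b3,s4)→cleaned(s4,b3) ✓  (c1,b4,s3)→cleaned(s3,b4) ✓  (c1,b5,s4)→cleaned(s4,b5) ✓  (c2,b2,s3)→cleaned(s3,b2) ✓  (c2,b3,s1)→cleaned(s1,b3) ✓  (c2,b5,s4)→cleaned(s4,b5) ✓  (c3,b4,s1)→cleaned(s1,b4) ✓
Every restrictor triple satisfies the scope.

True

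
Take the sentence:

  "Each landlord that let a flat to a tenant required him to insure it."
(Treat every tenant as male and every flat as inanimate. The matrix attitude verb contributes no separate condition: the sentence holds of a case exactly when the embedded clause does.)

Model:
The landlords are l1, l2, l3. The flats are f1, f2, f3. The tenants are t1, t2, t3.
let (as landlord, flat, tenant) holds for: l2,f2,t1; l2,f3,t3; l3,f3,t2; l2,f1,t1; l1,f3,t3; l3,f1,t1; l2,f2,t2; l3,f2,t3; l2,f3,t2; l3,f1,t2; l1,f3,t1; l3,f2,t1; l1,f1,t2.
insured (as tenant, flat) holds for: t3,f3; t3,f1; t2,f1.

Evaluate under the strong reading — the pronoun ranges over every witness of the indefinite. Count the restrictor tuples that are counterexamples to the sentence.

"him" takes "a tenant" as antecedent and "it" takes "a flat"; both are donkey pronouns co-varying with the restrictor.
Strong reading: for every (l,f,t) with let(l,f,t), insured(t,f).
Restrictor triples: (l1,f1,t2)→insured(t2,f1) ✓  (l1,f3,t1)→insured(t1,f3) ✗  (l1,f3,t3)→insured(t3,f3) ✓  (l2,f1,t1)→insured(t1,f1) ✗  (l2,f2,t1)→insured(t1,f2) ✗  (l2,f2,t2)→insured(t2,f2) ✗  (l2,f3,t2)→insured(t2,f3) ✗  (l2,f3,t3)→insured(t3,f3) ✓  (l3,f1,t1)→insured(t1,f1) ✗  (l3,f1,t2)→insured(t2,f1) ✓  (l3,f2,t1)→insured(t1,f2) ✗  (l3,f2,t3)→insured(t3,f2) ✗  (l3,f3,t2)→insured(t2,f3) ✗
Counterexamples (restrictor triples failing the scope): 9.

9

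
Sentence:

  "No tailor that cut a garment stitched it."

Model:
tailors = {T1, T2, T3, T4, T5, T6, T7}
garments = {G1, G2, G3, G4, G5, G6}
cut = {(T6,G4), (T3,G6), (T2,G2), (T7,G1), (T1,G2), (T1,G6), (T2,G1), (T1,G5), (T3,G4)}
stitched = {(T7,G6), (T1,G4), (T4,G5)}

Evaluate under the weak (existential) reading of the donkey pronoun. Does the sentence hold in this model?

True

"it" takes "a garment" as antecedent — a donkey pronoun bound across the clause boundary.
Truth condition: for no (t,g) with cut(t,g) does stitched(t,g) hold.
Restrictor pairs — does the scope hold? (T1,G2):fails  (T1,G5):fails  (T1,G6):fails  (T2,G1):fails  (T2,G2):fails  (T3,G4):fails  (T3,G6):fails  (T6,G4):fails  (T7,G1):fails
Scope holds for no restrictor pair, so the sentence is true.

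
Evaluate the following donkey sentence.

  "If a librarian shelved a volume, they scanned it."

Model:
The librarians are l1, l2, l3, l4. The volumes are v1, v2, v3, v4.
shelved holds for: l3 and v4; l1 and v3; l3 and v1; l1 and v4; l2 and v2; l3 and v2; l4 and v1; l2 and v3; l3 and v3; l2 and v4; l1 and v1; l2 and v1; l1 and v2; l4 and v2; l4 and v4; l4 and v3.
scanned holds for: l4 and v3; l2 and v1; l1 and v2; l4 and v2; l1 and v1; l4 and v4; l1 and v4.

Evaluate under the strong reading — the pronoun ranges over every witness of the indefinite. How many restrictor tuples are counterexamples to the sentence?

"it" takes "a volume" as antecedent — a donkey pronoun bound across the clause boundary.
Strong reading: for every (l,v) with shelved(l,v), scanned(l,v).
Restrictor pairs: (l1,v1) ✓  (l1,v2) ✓  (l1,v3) ✗  (l1,v4) ✓  (l2,v1) ✓  (l2,v2) ✗  (l2,v3) ✗  (l2,v4) ✗  (l3,v1) ✗  (l3,v2) ✗  (l3,v3) ✗  (l3,v4) ✗  (l4,v1) ✗  (l4,v2) ✓  (l4,v3) ✓  (l4,v4) ✓
Counterexamples (restrictor pairs failing the scope): 9.

9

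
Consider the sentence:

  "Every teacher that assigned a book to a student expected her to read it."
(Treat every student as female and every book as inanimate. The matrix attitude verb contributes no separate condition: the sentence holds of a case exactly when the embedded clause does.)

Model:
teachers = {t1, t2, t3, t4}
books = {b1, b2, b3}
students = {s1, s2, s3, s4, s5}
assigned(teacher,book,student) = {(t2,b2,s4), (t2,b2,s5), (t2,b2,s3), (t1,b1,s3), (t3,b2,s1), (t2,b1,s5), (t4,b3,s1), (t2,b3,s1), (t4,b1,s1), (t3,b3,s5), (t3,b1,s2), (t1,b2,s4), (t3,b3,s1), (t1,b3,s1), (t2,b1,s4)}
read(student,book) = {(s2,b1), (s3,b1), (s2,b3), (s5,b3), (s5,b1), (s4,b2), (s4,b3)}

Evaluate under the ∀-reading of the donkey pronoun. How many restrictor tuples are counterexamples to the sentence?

9

"her" takes "a student" as antecedent and "it" takes "a book"; both are donkey pronouns co-varying with the restrictor.
Strong reading: for every (t,b,s) with assigned(t,b,s), read(s,b).
Restrictor triples: (t1,b1,s3)→read(s3,b1) ✓  (t1,b2,s4)→read(s4,b2) ✓  (t1,b3,s1)→read(s1,b3) ✗  (t2,b1,s4)→read(s4,b1) ✗  (t2,b1,s5)→read(s5,b1) ✓  (t2,b2,s3)→read(s3,b2) ✗  (t2,b2,s4)→read(s4,b2) ✓  (t2,b2,s5)→read(s5,b2) ✗  (t2,b3,s1)→read(s1,b3) ✗  (t3,b1,s2)→read(s2,b1) ✓  (t3,b2,s1)→read(s1,b2) ✗  (t3,b3,s1)→read(s1,b3) ✗  (t3,b3,s5)→read(s5,b3) ✓  (t4,b1,s1)→read(s1,b1) ✗  (t4,b3,s1)→read(s1,b3) ✗
Counterexamples (restrictor triples failing the scope): 9.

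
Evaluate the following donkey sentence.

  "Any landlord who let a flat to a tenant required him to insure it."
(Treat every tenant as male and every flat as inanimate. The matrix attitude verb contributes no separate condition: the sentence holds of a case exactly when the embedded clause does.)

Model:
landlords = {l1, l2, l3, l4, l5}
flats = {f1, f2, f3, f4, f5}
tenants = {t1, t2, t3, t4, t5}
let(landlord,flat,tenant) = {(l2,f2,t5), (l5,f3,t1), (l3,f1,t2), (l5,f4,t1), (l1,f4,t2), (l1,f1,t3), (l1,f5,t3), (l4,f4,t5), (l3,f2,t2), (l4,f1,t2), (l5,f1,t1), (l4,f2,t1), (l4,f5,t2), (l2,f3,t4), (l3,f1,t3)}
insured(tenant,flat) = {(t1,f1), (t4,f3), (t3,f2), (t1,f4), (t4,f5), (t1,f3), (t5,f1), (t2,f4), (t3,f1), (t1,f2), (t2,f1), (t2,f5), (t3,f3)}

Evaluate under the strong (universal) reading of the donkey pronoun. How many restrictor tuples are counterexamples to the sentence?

4

"him" takes "a tenant" as antecedent and "it" takes "a flat"; both are donkey pronouns co-varying with the restrictor.
Strong reading: for every (l,f,t) with let(l,f,t), insured(t,f).
Restrictor triples: (l1,f1,t3)→insured(t3,f1) ✓  (l1,f4,t2)→insured(t2,f4) ✓  (l1,f5,t3)→insured(t3,f5) ✗  (l2,f2,t5)→insured(t5,f2) ✗  (l2,f3,t4)→insured(t4,f3) ✓  (l3,f1,t2)→insured(t2,f1) ✓  (l3,f1,t3)→insured(t3,f1) ✓  (l3,f2,t2)→insured(t2,f2) ✗  (l4,f1,t2)→insured(t2,f1) ✓  (l4,f2,t1)→insured(t1,f2) ✓  (l4,f4,t5)→insured(t5,f4) ✗  (l4,f5,t2)→insured(t2,f5) ✓  (l5,f1,t1)→insured(t1,f1) ✓  (l5,f3,t1)→insured(t1,f3) ✓  (l5,f4,t1)→insured(t1,f4) ✓
Counterexamples (restrictor triples failing the scope): 4.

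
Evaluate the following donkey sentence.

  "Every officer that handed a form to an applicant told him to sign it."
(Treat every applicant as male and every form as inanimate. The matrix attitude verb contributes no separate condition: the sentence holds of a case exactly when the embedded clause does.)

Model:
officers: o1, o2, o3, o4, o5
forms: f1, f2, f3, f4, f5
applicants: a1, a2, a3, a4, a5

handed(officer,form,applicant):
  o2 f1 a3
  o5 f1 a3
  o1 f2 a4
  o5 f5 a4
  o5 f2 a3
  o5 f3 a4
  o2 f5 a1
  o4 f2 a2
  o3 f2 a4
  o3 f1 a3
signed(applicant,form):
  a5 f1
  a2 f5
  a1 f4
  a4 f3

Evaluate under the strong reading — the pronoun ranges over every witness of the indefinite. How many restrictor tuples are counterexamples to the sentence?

9

"him" takes "an applicant" as antecedent and "it" takes "a form"; both are donkey pronouns co-varying with the restrictor.
Strong reading: for every (o,f,a) with handed(o,f,a), signed(a,f).
Restrictor triples: (o1,f2,a4)→signed(a4,f2) ✗  (o2,f1,a3)→signed(a3,f1) ✗  (o2,f5,a1)→signed(a1,f5) ✗  (o3,f1,a3)→signed(a3,f1) ✗  (o3,f2,a4)→signed(a4,f2) ✗  (o4,f2,a2)→signed(a2,f2) ✗  (o5,f1,a3)→signed(a3,f1) ✗  (o5,f2,a3)→signed(a3,f2) ✗  (o5,f3,a4)→signed(a4,f3) ✓  (o5,f5,a4)→signed(a4,f5) ✗
Counterexamples (restrictor triples failing the scope): 9.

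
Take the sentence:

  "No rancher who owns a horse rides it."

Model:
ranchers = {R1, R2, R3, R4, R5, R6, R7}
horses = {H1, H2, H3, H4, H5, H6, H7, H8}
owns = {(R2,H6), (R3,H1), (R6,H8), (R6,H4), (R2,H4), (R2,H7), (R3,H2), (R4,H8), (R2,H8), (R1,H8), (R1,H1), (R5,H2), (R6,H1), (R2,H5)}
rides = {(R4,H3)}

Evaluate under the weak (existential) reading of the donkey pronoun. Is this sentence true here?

True

"it" takes "a horse" as antecedent — a donkey pronoun bound across the clause boundary.
Truth condition: for no (r,h) with owns(r,h) does rides(r,h) hold.
Restrictor pairs — does the scope hold? (R1,H1):fails  (R1,H8):fails  (R2,H4):fails  (R2,H5):fails  (R2,H6):fails  (R2,H7):fails  (R2,H8):fails  (R3,H1):fails  (R3,H2):fails  (R4,H8):fails  (R5,H2):fails  (R6,H1):fails  (R6,H4):fails  (R6,H8):fails
Scope holds for no restrictor pair, so the sentence is true.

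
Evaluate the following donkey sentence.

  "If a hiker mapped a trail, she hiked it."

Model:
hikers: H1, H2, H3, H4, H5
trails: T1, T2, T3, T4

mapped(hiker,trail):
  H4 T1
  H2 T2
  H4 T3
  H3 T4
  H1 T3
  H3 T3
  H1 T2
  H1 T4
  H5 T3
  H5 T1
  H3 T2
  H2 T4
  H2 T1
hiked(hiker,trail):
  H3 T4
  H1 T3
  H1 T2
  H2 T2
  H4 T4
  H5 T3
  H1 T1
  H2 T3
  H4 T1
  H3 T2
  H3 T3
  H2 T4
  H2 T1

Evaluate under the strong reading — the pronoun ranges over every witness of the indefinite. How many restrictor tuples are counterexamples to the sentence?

"it" takes "a trail" as antecedent — a donkey pronoun bound across the clause boundary.
Strong reading: for every (h,t) with mapped(h,t), hiked(h,t).
Restrictor pairs: (H1,T2) ✓  (H1,T3) ✓  (H1,T4) ✗  (H2,T1) ✓  (H2,T2) ✓  (H2,T4) ✓  (H3,T2) ✓  (H3,T3) ✓  (H3,T4) ✓  (H4,T1) ✓  (H4,T3) ✗  (H5,T1) ✗  (H5,T3) ✓
Counterexamples (restrictor pairs failing the scope): 3.

3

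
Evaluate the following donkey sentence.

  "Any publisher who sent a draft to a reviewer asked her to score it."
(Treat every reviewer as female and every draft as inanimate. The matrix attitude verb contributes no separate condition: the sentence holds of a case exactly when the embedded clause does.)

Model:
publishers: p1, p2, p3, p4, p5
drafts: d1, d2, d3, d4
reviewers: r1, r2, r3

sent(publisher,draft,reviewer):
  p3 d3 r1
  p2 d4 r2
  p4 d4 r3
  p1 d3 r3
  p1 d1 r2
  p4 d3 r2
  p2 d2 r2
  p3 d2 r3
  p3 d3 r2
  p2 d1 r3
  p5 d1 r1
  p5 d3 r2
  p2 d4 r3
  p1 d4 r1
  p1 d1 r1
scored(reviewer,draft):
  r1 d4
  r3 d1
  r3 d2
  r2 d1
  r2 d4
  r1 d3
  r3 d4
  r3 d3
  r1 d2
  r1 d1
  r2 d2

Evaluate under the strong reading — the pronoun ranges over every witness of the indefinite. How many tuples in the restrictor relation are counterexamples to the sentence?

"her" takes "a reviewer" as antecedent and "it" takes "a draft"; both are donkey pronouns co-varying with the restrictor.
Strong reading: for every (p,d,r) with sent(p,d,r), scored(r,d).
Restrictor triples: (p1,d1,r1)→scored(r1,d1) ✓  (p1,d1,r2)→scored(r2,d1) ✓  (p1,d3,r3)→scored(r3,d3) ✓  (p1,d4,r1)→scored(r1,d4) ✓  (p2,d1,r3)→scored(r3,d1) ✓  (p2,d2,r2)→scored(r2,d2) ✓  (p2,d4,r2)→scored(r2,d4) ✓  (p2,d4,r3)→scored(r3,d4) ✓  (p3,d2,r3)→scored(r3,d2) ✓  (p3,d3,r1)→scored(r1,d3) ✓  (p3,d3,r2)→scored(r2,d3) ✗  (p4,d3,r2)→scored(r2,d3) ✗  (p4,d4,r3)→scored(r3,d4) ✓  (p5,d1,r1)→scored(r1,d1) ✓  (p5,d3,r2)→scored(r2,d3) ✗
Counterexamples (restrictor triples failing the scope): 3.

3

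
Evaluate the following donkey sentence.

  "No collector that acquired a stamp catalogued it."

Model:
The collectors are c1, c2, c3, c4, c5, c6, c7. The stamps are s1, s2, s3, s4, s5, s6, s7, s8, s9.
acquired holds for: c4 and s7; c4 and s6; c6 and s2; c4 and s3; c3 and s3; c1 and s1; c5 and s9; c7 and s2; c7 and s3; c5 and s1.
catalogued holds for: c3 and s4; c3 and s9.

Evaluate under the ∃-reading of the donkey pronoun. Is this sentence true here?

"it" takes "a stamp" as antecedent — a donkey pronoun bound across the clause boundary.
Truth condition: for no (c,s) with acquired(c,s) does catalogued(c,s) hold.
Restrictor pairs — does the scope hold? (c1,s1):fails  (c3,s3):fails  (c4,s3):fails  (c4,s6):fails  (c4,s7):fails  (c5,s1):fails  (c5,s9):fails  (c6,s2):fails  (c7,s2):fails  (c7,s3):fails
Scope holds for no restrictor pair, so the sentence is true.

True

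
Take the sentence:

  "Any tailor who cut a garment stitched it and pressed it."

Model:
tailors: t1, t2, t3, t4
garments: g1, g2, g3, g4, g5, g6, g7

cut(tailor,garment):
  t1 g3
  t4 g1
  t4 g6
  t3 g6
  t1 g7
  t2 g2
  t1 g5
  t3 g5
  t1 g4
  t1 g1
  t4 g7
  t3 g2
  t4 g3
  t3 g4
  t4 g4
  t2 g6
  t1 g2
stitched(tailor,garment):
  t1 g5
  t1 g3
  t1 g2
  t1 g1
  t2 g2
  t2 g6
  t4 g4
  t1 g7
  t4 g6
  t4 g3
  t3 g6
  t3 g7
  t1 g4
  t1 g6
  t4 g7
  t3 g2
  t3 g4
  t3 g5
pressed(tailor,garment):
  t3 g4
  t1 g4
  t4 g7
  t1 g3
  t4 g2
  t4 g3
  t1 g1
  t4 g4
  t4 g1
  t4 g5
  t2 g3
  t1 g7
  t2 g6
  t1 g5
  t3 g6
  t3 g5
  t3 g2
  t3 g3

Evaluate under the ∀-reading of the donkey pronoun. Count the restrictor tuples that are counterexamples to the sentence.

4

"it" takes "a garment" as antecedent — a donkey pronoun bound across the clause boundary.
Strong reading: for every (t,g) with cut(t,g), stitched(t,g) ∧ pressed(t,g).
Restrictor pairs: (t1,g1) ✓  (t1,g2) ✗  (t1,g3) ✓  (t1,g4) ✓  (t1,g5) ✓  (t1,g7) ✓  (t2,g2) ✗  (t2,g6) ✓  (t3,g2) ✓  (t3,g4) ✓  (t3,g5) ✓  (t3,g6) ✓  (t4,g1) ✗  (t4,g3) ✓  (t4,g4) ✓  (t4,g6) ✗  (t4,g7) ✓
Counterexamples (restrictor pairs failing the scope): 4.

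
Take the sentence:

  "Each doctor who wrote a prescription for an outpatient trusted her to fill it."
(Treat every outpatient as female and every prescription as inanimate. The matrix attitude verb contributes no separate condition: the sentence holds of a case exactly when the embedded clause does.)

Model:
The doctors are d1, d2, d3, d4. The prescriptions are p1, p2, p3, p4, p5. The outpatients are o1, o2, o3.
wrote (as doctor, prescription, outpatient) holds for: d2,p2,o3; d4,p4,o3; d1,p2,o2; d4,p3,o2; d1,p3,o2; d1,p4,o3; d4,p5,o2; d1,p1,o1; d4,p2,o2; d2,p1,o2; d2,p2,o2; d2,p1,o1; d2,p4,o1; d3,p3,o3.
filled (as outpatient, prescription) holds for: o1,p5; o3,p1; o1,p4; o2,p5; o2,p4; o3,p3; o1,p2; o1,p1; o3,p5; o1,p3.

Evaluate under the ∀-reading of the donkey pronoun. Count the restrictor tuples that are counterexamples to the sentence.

"her" takes "an outpatient" as antecedent and "it" takes "a prescription"; both are donkey pronouns co-varying with the restrictor.
Strong reading: for every (d,p,o) with wrote(d,p,o), filled(o,p).
Restrictor triples: (d1,p1,o1)→filled(o1,p1) ✓  (d1,p2,o2)→filled(o2,p2) ✗  (d1,p3,o2)→filled(o2,p3) ✗  (d1,p4,o3)→filled(o3,p4) ✗  (d2,p1,o1)→filled(o1,p1) ✓  (d2,p1,o2)→filled(o2,p1) ✗  (d2,p2,o2)→filled(o2,p2) ✗  (d2,p2,o3)→filled(o3,p2) ✗  (d2,p4,o1)→filled(o1,p4) ✓  (d3,p3,o3)→filled(o3,p3) ✓  (d4,p2,o2)→filled(o2,p2) ✗  (d4,p3,o2)→filled(o2,p3) ✗  (d4,p4,o3)→filled(o3,p4) ✗  (d4,p5,o2)→filled(o2,p5) ✓
Counterexamples (restrictor triples failing the scope): 9.

9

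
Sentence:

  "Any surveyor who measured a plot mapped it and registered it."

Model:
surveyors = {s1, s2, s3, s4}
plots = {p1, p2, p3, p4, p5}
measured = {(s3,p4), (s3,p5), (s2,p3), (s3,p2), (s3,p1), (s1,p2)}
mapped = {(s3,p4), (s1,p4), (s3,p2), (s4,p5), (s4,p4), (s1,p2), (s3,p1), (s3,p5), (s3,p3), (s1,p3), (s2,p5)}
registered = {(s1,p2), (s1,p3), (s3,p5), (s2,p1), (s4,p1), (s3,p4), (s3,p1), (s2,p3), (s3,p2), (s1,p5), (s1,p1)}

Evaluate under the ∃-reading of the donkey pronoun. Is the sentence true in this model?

"it" takes "a plot" as antecedent — a donkey pronoun bound across the clause boundary.
Weak reading: every surveyor s with some measured-plot has at least one measured-plot p such that mapped(s,p) ∧ registered(s,p).
Per surveyor: s1:✓  s2:✗  s3:✓
s2 has no witness among its measured-plots.

False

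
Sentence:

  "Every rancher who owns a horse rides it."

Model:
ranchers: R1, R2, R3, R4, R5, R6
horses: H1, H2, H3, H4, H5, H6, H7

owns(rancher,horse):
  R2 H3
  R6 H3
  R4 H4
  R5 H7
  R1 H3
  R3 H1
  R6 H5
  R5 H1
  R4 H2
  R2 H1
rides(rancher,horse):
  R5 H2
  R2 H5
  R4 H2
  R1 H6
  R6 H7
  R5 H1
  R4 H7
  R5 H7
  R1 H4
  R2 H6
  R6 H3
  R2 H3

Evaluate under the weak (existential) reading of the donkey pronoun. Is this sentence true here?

False

"it" takes "a horse" as antecedent — a donkey pronoun bound across the clause boundary.
Weak reading: every rancher r with some owns-horse has at least one owns-horse h such that rides(r,h).
Per rancher: R1:✗  R2:✓  R3:✗  R4:✓  R5:✓  R6:✓
R1 has no witness among its owns-horses.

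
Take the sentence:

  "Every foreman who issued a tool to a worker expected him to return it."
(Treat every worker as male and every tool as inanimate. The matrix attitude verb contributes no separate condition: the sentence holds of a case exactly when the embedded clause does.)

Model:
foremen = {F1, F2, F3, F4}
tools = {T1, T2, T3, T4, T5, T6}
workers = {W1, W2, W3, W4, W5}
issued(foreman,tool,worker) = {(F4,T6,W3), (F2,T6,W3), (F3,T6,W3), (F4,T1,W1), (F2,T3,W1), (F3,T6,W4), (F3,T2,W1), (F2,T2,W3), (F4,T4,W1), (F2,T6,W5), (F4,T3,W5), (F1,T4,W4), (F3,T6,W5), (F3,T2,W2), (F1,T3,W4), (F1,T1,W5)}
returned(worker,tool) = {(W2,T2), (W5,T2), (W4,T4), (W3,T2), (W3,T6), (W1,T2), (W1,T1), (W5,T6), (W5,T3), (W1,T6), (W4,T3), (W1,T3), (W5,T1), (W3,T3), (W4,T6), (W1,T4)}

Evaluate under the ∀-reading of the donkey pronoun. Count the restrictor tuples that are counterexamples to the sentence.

"him" takes "a worker" as antecedent and "it" takes "a tool"; both are donkey pronouns co-varying with the restrictor.
Strong reading: for every (f,t,w) with issued(f,t,w), returned(w,t).
Restrictor triples: (F1,T1,W5)→returned(W5,T1) ✓  (F1,T3,W4)→returned(W4,T3) ✓  (F1,T4,W4)→returned(W4,T4) ✓  (F2,T2,W3)→returned(W3,T2) ✓  (F2,T3,W1)→returned(W1,T3) ✓  (F2,T6,W3)→returned(W3,T6) ✓  (F2,T6,W5)→returned(W5,T6) ✓  (F3,T2,W1)→returned(W1,T2) ✓  (F3,T2,W2)→returned(W2,T2) ✓  (F3,T6,W3)→returned(W3,T6) ✓  (F3,T6,W4)→returned(W4,T6) ✓  (F3,T6,W5)→returned(W5,T6) ✓  (F4,T1,W1)→returned(W1,T1) ✓  (F4,T3,W5)→returned(W5,T3) ✓  (F4,T4,W1)→returned(W1,T4) ✓  (F4,T6,W3)→returned(W3,T6) ✓
Counterexamples (restrictor triples failing the scope): 0.

0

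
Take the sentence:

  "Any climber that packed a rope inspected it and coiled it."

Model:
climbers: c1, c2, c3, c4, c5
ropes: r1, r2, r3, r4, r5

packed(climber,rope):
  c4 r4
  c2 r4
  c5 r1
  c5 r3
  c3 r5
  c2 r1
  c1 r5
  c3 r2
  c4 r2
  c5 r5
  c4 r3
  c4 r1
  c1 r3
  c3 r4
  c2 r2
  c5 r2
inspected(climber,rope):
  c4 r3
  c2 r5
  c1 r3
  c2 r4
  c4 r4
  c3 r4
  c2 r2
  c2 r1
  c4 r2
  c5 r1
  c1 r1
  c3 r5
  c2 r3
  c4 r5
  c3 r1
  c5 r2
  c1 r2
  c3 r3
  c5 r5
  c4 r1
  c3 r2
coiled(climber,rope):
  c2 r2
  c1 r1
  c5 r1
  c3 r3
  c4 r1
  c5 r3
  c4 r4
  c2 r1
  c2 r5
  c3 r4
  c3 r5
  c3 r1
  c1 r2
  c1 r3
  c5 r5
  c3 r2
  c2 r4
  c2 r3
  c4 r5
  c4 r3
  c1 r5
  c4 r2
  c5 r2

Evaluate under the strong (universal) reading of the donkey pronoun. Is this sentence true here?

False

"it" takes "a rope" as antecedent — a donkey pronoun bound across the clause boundary.
Strong reading: for every (c,r) with packed(c,r), inspected(c,r) ∧ coiled(c,r).
Restrictor pairs: (c1,r3) ✓  (c1,r5) ✗  (c2,r1) ✓  (c2,r2) ✓  (c2,r4) ✓  (c3,r2) ✓  (c3,r4) ✓  (c3,r5) ✓  (c4,r1) ✓  (c4,r2) ✓  (c4,r3) ✓  (c4,r4) ✓  (c5,r1) ✓  (c5,r2) ✓  (c5,r3) ✗  (c5,r5) ✓
Counterexample: (c1,r5) is in packed but fails the scope.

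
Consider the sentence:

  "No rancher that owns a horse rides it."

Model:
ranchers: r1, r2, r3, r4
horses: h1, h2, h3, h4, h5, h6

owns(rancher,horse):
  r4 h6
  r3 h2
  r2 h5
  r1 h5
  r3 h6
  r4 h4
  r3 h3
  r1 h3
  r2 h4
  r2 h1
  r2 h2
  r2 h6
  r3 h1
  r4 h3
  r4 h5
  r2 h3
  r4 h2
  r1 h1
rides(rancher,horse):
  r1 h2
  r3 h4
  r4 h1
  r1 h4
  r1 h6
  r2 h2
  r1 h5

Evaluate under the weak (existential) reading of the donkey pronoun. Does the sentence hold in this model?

"it" takes "a horse" as antecedent — a donkey pronoun bound across the clause boundary.
Truth condition: for no (r,h) with owns(r,h) does rides(r,h) hold.
Restrictor pairs — does the scope hold? (r1,h1):fails  (r1,h3):fails  (r1,h5):holds  (r2,h1):fails  (r2,h2):holds  (r2,h3):fails  (r2,h4):fails  (r2,h5):fails  (r2,h6):fails  (r3,h1):fails  (r3,h2):fails  (r3,h3):fails  (r3,h6):fails  (r4,h2):fails  (r4,h3):fails  (r4,h4):fails  (r4,h5):fails  (r4,h6):fails
Scope holds for 2 pair(s), so the sentence is false.

False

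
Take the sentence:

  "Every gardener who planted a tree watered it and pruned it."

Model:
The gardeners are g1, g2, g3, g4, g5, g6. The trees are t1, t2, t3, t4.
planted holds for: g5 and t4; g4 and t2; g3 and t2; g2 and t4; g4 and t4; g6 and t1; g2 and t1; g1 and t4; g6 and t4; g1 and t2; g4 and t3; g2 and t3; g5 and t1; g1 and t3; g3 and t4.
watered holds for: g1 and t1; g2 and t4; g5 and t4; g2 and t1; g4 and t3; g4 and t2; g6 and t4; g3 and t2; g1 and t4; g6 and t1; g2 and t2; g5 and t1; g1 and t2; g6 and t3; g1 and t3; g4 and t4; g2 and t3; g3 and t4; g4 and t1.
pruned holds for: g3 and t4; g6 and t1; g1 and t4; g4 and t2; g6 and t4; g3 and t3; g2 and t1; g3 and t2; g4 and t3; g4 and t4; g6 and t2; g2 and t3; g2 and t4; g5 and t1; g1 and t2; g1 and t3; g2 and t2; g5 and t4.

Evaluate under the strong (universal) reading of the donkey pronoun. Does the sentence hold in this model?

"it" takes "a tree" as antecedent — a donkey pronoun bound across the clause boundary.
Strong reading: for every (g,t) with planted(g,t), watered(g,t) ∧ pruned(g,t).
Restrictor pairs: (g1,t2) ✓  (g1,t3) ✓  (g1,t4) ✓  (g2,t1) ✓  (g2,t3) ✓  (g2,t4) ✓  (g3,t2) ✓  (g3,t4) ✓  (g4,t2) ✓  (g4,t3) ✓  (g4,t4) ✓  (g5,t1) ✓  (g5,t4) ✓  (g6,t1) ✓  (g6,t4) ✓
Every restrictor pair satisfies the scope.

True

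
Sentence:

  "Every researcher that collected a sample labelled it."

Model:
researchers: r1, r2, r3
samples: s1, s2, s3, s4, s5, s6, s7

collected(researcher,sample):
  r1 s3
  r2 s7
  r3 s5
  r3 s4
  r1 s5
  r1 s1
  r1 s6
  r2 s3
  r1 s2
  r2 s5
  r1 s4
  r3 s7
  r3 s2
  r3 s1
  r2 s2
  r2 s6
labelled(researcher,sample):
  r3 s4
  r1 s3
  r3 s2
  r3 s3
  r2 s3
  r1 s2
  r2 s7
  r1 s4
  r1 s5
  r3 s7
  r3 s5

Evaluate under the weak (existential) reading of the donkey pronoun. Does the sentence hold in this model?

True

"it" takes "a sample" as antecedent — a donkey pronoun bound across the clause boundary.
Weak reading: every researcher r with some collected-sample has at least one collected-sample s such that labelled(r,s).
Per researcher: r1:✓  r2:✓  r3:✓
Every researcher in the restrictor has a witness.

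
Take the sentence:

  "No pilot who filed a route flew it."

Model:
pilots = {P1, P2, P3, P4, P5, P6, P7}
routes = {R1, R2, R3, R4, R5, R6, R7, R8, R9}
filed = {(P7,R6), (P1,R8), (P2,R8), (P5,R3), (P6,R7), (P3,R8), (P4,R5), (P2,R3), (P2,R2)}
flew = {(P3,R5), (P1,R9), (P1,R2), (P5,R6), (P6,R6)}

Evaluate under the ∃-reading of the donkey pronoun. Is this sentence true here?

"it" takes "a route" as antecedent — a donkey pronoun bound across the clause boundary.
Truth condition: for no (p,r) with filed(p,r) does flew(p,r) hold.
Restrictor pairs — does the scope hold? (P1,R8):fails  (P2,R2):fails  (P2,R3):fails  (P2,R8):fails  (P3,R8):fails  (P4,R5):fails  (P5,R3):fails  (P6,R7):fails  (P7,R6):fails
Scope holds for no restrictor pair, so the sentence is true.

True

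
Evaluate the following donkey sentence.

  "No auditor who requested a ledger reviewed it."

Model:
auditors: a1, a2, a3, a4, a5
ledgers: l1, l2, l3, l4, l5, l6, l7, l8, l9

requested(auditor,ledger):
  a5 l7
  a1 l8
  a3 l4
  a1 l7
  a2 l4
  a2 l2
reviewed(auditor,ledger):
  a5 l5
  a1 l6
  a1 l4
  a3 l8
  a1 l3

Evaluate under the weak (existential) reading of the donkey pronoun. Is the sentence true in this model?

True

"it" takes "a ledger" as antecedent — a donkey pronoun bound across the clause boundary.
Truth condition: for no (a,l) with requested(a,l) does reviewed(a,l) hold.
Restrictor pairs — does the scope hold? (a1,l7):fails  (a1,l8):fails  (a2,l2):fails  (a2,l4):fails  (a3,l4):fails  (a5,l7):fails
Scope holds for no restrictor pair, so the sentence is true.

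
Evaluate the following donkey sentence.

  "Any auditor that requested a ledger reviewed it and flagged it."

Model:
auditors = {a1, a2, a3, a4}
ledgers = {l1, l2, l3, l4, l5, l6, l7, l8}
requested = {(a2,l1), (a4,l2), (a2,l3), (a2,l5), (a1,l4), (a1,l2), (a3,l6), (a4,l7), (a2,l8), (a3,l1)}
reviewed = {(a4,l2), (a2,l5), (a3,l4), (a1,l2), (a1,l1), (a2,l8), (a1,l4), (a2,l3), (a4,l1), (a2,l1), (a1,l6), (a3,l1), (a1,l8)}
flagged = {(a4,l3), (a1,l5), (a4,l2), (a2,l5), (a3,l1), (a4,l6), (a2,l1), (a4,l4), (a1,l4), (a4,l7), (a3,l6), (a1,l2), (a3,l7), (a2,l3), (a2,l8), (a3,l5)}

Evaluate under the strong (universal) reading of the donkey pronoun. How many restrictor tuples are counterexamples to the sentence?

"it" takes "a ledger" as antecedent — a donkey pronoun bound across the clause boundary.
Strong reading: for every (a,l) with requested(a,l), reviewed(a,l) ∧ flagged(a,l).
Restrictor pairs: (a1,l2) ✓  (a1,l4) ✓  (a2,l1) ✓  (a2,l3) ✓  (a2,l5) ✓  (a2,l8) ✓  (a3,l1) ✓  (a3,l6) ✗  (a4,l2) ✓  (a4,l7) ✗
Counterexamples (restrictor pairs failing the scope): 2.

2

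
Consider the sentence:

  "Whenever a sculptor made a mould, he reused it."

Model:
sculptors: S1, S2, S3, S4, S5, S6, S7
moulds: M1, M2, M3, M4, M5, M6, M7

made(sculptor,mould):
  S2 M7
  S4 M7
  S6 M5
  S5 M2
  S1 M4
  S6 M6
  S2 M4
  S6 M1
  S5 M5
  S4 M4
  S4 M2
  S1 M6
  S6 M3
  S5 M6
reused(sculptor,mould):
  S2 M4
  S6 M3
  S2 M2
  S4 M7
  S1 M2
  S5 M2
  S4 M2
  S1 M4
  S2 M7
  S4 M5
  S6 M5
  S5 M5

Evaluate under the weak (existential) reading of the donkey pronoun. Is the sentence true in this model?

True

"it" takes "a mould" as antecedent — a donkey pronoun bound across the clause boundary.
Weak reading: every sculptor s with some made-mould has at least one made-mould m such that reused(s,m).
Per sculptor: S1:✓  S2:✓  S4:✓  S5:✓  S6:✓
Every sculptor in the restrictor has a witness.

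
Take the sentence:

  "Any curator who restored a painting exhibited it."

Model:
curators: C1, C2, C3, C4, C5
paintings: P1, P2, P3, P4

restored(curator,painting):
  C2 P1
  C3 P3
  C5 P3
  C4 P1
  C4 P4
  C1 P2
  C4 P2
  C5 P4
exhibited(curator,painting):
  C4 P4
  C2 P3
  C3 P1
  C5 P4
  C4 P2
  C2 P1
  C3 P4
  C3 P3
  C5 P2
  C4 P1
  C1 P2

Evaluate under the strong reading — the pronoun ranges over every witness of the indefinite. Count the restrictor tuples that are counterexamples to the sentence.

1

"it" takes "a painting" as antecedent — a donkey pronoun bound across the clause boundary.
Strong reading: for every (c,p) with restored(c,p), exhibited(c,p).
Restrictor pairs: (C1,P2) ✓  (C2,P1) ✓  (C3,P3) ✓  (C4,P1) ✓  (C4,P2) ✓  (C4,P4) ✓  (C5,P3) ✗  (C5,P4) ✓
Counterexamples (restrictor pairs failing the scope): 1.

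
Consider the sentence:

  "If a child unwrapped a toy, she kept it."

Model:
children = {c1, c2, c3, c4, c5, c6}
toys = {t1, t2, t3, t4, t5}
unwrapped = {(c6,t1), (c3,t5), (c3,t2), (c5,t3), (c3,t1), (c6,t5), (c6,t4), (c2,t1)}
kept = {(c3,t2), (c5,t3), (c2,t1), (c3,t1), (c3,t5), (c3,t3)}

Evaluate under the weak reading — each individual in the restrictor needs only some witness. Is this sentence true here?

"it" takes "a toy" as antecedent — a donkey pronoun bound across the clause boundary.
Weak reading: every child c with some unwrapped-toy has at least one unwrapped-toy t such that kept(c,t).
Per child: c2:✓  c3:✓  c5:✓  c6:✗
c6 has no witness among its unwrapped-toys.

False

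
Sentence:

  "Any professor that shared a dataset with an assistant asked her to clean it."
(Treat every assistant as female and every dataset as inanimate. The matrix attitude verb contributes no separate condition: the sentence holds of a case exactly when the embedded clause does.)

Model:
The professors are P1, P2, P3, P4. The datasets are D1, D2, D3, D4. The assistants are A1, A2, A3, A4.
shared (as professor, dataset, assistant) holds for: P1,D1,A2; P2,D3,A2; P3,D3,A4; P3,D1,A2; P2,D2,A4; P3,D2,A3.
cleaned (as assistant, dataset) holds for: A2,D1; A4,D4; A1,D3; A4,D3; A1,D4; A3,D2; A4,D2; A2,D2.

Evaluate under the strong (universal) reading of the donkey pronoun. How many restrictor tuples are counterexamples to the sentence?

1

"her" takes "an assistant" as antecedent and "it" takes "a dataset"; both are donkey pronouns co-varying with the restrictor.
Strong reading: for every (p,d,a) with shared(p,d,a), cleaned(a,d).
Restrictor triples: (P1,D1,A2)→cleaned(A2,D1) ✓  (P2,D2,A4)→cleaned(A4,D2) ✓  (P2,D3,A2)→cleaned(A2,D3) ✗  (P3,D1,A2)→cleaned(A2,D1) ✓  (P3,D2,A3)→cleaned(A3,D2) ✓  (P3,D3,A4)→cleaned(A4,D3) ✓
Counterexamples (restrictor triples failing the scope): 1.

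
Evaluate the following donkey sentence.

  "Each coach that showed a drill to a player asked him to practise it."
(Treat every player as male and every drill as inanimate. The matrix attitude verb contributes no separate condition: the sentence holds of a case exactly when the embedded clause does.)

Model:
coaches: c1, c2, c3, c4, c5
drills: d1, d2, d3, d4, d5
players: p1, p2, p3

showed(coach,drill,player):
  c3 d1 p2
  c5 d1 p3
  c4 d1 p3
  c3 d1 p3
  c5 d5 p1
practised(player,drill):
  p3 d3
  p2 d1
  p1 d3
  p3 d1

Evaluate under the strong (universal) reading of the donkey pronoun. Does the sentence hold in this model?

"him" takes "a player" as antecedent and "it" takes "a drill"; both are donkey pronouns co-varying with the restrictor.
Strong reading: for every (c,d,p) with showed(c,d,p), practised(p,d).
Restrictor triples: (c3,d1,p2)→practised(p2,d1) ✓  (c3,d1,p3)→practised(p3,d1) ✓  (c4,d1,p3)→practised(p3,d1) ✓  (c5,d1,p3)→practised(p3,d1) ✓  (c5,d5,p1)→practised(p1,d5) ✗
Counterexample: (c5,d5,p1) — practised(p1,d5) does not hold.

False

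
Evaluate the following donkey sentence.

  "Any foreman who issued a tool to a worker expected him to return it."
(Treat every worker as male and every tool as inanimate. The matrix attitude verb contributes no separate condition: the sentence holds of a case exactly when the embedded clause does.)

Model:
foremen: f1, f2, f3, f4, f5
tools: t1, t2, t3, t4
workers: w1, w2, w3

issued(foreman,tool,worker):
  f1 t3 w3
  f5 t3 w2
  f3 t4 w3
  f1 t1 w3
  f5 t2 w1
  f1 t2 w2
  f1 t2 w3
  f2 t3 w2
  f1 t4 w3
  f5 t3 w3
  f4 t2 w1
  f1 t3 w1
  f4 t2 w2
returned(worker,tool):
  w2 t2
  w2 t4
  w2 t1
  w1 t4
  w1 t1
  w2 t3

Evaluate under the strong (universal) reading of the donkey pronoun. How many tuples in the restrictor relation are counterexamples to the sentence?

9

"him" takes "a worker" as antecedent and "it" takes "a tool"; both are donkey pronouns co-varying with the restrictor.
Strong reading: for every (f,t,w) with issued(f,t,w), returned(w,t).
Restrictor triples: (f1,t1,w3)→returned(w3,t1) ✗  (f1,t2,w2)→returned(w2,t2) ✓  (f1,t2,w3)→returned(w3,t2) ✗  (f1,t3,w1)→returned(w1,t3) ✗  (f1,t3,w3)→returned(w3,t3) ✗  (f1,t4,w3)→returned(w3,t4) ✗  (f2,t3,w2)→returned(w2,t3) ✓  (f3,t4,w3)→returned(w3,t4) ✗  (f4,t2,w1)→returned(w1,t2) ✗  (f4,t2,w2)→returned(w2,t2) ✓  (f5,t2,w1)→returned(w1,t2) ✗  (f5,t3,w2)→returned(w2,t3) ✓  (f5,t3,w3)→returned(w3,t3) ✗
Counterexamples (restrictor triples failing the scope): 9.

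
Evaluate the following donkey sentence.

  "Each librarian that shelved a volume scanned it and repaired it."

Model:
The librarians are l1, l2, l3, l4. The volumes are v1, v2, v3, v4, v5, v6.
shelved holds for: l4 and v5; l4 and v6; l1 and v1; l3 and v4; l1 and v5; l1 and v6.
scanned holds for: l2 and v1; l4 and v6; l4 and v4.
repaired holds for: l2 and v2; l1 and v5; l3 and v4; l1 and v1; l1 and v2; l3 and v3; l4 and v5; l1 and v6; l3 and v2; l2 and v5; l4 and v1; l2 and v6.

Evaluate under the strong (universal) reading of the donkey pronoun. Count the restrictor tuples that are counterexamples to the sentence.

6

"it" takes "a volume" as antecedent — a donkey pronoun bound across the clause boundary.
Strong reading: for every (l,v) with shelved(l,v), scanned(l,v) ∧ repaired(l,v).
Restrictor pairs: (l1,v1) ✗  (l1,v5) ✗  (l1,v6) ✗  (l3,v4) ✗  (l4,v5) ✗  (l4,v6) ✗
Counterexamples (restrictor pairs failing the scope): 6.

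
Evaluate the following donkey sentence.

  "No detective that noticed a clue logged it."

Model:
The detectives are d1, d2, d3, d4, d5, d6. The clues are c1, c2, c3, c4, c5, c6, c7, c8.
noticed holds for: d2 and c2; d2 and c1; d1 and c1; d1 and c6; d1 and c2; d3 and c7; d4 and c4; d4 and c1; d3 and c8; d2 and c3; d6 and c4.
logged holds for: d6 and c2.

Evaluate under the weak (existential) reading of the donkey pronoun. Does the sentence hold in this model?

True

"it" takes "a clue" as antecedent — a donkey pronoun bound across the clause boundary.
Truth condition: for no (d,c) with noticed(d,c) does logged(d,c) hold.
Restrictor pairs — does the scope hold? (d1,c1):fails  (d1,c2):fails  (d1,c6):fails  (d2,c1):fails  (d2,c2):fails  (d2,c3):fails  (d3,c7):fails  (d3,c8):fails  (d4,c1):fails  (d4,c4):fails  (d6,c4):fails
Scope holds for no restrictor pair, so the sentence is true.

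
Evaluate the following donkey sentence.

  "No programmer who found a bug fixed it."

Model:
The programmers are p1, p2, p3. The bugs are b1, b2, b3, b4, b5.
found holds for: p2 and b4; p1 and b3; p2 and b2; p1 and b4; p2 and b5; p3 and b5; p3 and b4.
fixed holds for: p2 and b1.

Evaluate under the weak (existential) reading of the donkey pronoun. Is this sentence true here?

True

"it" takes "a bug" as antecedent — a donkey pronoun bound across the clause boundary.
Truth condition: for no (p,b) with found(p,b) does fixed(p,b) hold.
Restrictor pairs — does the scope hold? (p1,b3):fails  (p1,b4):fails  (p2,b2):fails  (p2,b4):fails  (p2,b5):fails  (p3,b4):fails  (p3,b5):fails
Scope holds for no restrictor pair, so the sentence is true.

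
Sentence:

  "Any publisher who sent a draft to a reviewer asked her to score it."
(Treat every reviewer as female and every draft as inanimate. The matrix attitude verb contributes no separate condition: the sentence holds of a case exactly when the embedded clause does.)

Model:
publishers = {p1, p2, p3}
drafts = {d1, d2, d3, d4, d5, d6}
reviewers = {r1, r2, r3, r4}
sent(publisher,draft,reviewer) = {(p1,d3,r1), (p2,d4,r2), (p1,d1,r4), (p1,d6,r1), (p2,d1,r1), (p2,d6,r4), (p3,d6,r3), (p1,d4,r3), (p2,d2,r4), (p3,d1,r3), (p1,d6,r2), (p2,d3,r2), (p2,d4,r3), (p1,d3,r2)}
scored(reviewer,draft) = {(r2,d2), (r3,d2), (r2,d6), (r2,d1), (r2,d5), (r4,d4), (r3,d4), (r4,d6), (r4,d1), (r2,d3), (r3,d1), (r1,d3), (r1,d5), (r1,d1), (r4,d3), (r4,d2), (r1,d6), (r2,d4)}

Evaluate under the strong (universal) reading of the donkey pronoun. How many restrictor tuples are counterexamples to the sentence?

"her" takes "a reviewer" as antecedent and "it" takes "a draft"; both are donkey pronouns co-varying with the restrictor.
Strong reading: for every (p,d,r) with sent(p,d,r), scored(r,d).
Restrictor triples: (p1,d1,r4)→scored(r4,d1) ✓  (p1,d3,r1)→scored(r1,d3) ✓  (p1,d3,r2)→scored(r2,d3) ✓  (p1,d4,r3)→scored(r3,d4) ✓  (p1,d6,r1)→scored(r1,d6) ✓  (p1,d6,r2)→scored(r2,d6) ✓  (p2,d1,r1)→scored(r1,d1) ✓  (p2,d2,r4)→scored(r4,d2) ✓  (p2,d3,r2)→scored(r2,d3) ✓  (p2,d4,r2)→scored(r2,d4) ✓  (p2,d4,r3)→scored(r3,d4) ✓  (p2,d6,r4)→scored(r4,d6) ✓  (p3,d1,r3)→scored(r3,d1) ✓  (p3,d6,r3)→scored(r3,d6) ✗
Counterexamples (restrictor triples failing the scope): 1.

1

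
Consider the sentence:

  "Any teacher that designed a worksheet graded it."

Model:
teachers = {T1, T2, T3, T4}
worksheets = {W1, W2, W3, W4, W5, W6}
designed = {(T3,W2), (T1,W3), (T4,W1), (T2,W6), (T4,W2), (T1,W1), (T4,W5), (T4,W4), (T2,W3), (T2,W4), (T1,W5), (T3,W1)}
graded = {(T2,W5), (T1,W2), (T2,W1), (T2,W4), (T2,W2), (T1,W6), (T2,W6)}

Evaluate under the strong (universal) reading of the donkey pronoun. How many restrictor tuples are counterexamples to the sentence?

"it" takes "a worksheet" as antecedent — a donkey pronoun bound across the clause boundary.
Strong reading: for every (t,w) with designed(t,w), graded(t,w).
Restrictor pairs: (T1,W1) ✗  (T1,W3) ✗  (T1,W5) ✗  (T2,W3) ✗  (T2,W4) ✓  (T2,W6) ✓  (T3,W1) ✗  (T3,W2) ✗  (T4,W1) ✗  (T4,W2) ✗  (T4,W4) ✗  (T4,W5) ✗
Counterexamples (restrictor pairs failing the scope): 10.

10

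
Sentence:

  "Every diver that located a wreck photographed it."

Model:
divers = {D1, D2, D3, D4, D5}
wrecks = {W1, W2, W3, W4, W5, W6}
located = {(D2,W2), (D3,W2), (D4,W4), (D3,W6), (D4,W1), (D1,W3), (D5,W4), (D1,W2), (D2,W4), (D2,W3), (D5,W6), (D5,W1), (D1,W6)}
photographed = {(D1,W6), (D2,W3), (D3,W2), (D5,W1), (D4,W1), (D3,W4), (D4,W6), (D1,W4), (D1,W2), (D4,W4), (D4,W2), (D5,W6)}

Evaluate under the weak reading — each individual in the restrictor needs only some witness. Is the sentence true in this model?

"it" takes "a wreck" as antecedent — a donkey pronoun bound across the clause boundary.
Weak reading: every diver d with some located-wreck has at least one located-wreck w such that photographed(d,w).
Per diver: D1:✓  D2:✓  D3:✓  D4:✓  D5:✓
Every diver in the restrictor has a witness.

True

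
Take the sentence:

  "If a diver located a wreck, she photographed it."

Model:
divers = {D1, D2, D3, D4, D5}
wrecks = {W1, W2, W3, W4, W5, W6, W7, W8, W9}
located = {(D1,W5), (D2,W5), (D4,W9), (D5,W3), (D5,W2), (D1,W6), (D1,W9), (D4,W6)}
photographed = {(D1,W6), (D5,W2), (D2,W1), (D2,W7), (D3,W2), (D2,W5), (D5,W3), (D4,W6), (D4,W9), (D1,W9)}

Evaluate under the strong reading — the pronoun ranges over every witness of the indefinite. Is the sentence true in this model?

False

"it" takes "a wreck" as antecedent — a donkey pronoun bound across the clause boundary.
Strong reading: for every (d,w) with located(d,w), photographed(d,w).
Restrictor pairs: (D1,W5) ✗  (D1,W6) ✓  (D1,W9) ✓  (D2,W5) ✓  (D4,W6) ✓  (D4,W9) ✓  (D5,W2) ✓  (D5,W3) ✓
Counterexample: (D1,W5) is in located but fails the scope.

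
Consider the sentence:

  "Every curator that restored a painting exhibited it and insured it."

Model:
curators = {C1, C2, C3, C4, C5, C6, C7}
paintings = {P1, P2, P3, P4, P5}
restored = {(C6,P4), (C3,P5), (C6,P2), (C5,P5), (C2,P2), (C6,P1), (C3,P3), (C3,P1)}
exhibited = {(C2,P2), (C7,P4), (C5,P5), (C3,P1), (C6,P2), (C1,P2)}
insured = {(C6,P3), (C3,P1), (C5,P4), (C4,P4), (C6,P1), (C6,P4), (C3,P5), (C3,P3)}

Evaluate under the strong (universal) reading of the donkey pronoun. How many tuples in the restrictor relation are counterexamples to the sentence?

"it" takes "a painting" as antecedent — a donkey pronoun bound across the clause boundary.
Strong reading: for every (c,p) with restored(c,p), exhibited(c,p) ∧ insured(c,p).
Restrictor pairs: (C2,P2) ✗  (C3,P1) ✓  (C3,P3) ✗  (C3,P5) ✗  (C5,P5) ✗  (C6,P1) ✗  (C6,P2) ✗  (C6,P4) ✗
Counterexamples (restrictor pairs failing the scope): 7.

7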